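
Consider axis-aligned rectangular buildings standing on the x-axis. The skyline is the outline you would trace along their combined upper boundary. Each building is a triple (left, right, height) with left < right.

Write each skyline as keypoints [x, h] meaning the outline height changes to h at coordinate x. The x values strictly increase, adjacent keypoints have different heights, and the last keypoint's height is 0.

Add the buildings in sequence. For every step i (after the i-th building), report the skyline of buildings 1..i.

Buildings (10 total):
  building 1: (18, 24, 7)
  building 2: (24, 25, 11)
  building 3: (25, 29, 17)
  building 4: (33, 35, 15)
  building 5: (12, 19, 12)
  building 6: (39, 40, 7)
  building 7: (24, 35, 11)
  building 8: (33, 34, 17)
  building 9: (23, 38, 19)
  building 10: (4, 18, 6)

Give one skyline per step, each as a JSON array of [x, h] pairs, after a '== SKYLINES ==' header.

== SKYLINES ==
[[18,7],[24,0]]
[[18,7],[24,11],[25,0]]
[[18,7],[24,11],[25,17],[29,0]]
[[18,7],[24,11],[25,17],[29,0],[33,15],[35,0]]
[[12,12],[19,7],[24,11],[25,17],[29,0],[33,15],[35,0]]
[[12,12],[19,7],[24,11],[25,17],[29,0],[33,15],[35,0],[39,7],[40,0]]
[[12,12],[19,7],[24,11],[25,17],[29,11],[33,15],[35,0],[39,7],[40,0]]
[[12,12],[19,7],[24,11],[25,17],[29,11],[33,17],[34,15],[35,0],[39,7],[40,0]]
[[12,12],[19,7],[23,19],[38,0],[39,7],[40,0]]
[[4,6],[12,12],[19,7],[23,19],[38,0],[39,7],[40,0]]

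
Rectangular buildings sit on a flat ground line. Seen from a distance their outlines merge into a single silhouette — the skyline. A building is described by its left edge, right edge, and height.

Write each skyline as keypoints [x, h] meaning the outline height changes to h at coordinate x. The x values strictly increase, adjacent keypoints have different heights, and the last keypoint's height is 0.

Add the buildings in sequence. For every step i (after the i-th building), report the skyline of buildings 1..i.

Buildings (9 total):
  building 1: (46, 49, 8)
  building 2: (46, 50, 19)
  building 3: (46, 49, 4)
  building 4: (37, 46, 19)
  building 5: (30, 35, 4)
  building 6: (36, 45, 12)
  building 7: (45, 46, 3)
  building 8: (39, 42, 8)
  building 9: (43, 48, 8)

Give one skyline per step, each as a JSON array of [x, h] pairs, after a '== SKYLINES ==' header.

== SKYLINES ==
[[46,8],[49,0]]
[[46,19],[50,0]]
[[46,19],[50,0]]
[[37,19],[50,0]]
[[30,4],[35,0],[37,19],[50,0]]
[[30,4],[35,0],[36,12],[37,19],[50,0]]
[[30,4],[35,0],[36,12],[37,19],[50,0]]
[[30,4],[35,0],[36,12],[37,19],[50,0]]
[[30,4],[35,0],[36,12],[37,19],[50,0]]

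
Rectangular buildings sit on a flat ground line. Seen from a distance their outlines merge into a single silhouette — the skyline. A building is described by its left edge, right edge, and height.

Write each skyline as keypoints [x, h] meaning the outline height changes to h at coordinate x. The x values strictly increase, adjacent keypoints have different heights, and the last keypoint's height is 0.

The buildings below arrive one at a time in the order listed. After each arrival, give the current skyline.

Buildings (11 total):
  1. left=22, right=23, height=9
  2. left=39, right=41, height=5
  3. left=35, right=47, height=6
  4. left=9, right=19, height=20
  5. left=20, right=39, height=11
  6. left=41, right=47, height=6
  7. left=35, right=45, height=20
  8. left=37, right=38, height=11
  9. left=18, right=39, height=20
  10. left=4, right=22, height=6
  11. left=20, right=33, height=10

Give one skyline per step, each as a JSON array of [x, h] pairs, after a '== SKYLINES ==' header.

== SKYLINES ==
[[22,9],[23,0]]
[[22,9],[23,0],[39,5],[41,0]]
[[22,9],[23,0],[35,6],[47,0]]
[[9,20],[19,0],[22,9],[23,0],[35,6],[47,0]]
[[9,20],[19,0],[20,11],[39,6],[47,0]]
[[9,20],[19,0],[20,11],[39,6],[47,0]]
[[9,20],[19,0],[20,11],[35,20],[45,6],[47,0]]
[[9,20],[19,0],[20,11],[35,20],[45,6],[47,0]]
[[9,20],[45,6],[47,0]]
[[4,6],[9,20],[45,6],[47,0]]
[[4,6],[9,20],[45,6],[47,0]]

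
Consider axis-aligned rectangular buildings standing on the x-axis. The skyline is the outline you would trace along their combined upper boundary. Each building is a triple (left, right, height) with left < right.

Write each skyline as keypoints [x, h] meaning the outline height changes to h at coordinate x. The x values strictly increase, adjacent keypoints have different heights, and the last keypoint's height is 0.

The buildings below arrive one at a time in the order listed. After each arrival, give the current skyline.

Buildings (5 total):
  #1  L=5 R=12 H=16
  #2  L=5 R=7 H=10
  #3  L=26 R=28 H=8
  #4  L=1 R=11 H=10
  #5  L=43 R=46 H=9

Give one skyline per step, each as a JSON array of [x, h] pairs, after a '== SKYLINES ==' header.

== SKYLINES ==
[[5,16],[12,0]]
[[5,16],[12,0]]
[[5,16],[12,0],[26,8],[28,0]]
[[1,10],[5,16],[12,0],[26,8],[28,0]]
[[1,10],[5,16],[12,0],[26,8],[28,0],[43,9],[46,0]]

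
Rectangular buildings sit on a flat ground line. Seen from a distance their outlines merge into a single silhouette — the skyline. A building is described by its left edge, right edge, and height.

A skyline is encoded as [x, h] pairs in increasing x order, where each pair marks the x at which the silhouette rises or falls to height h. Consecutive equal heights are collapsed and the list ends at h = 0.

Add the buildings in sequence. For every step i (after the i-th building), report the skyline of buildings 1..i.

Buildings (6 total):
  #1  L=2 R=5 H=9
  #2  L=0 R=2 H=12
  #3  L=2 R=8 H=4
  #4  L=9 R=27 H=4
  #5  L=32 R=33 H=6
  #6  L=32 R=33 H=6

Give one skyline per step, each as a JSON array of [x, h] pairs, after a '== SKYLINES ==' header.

== SKYLINES ==
[[2,9],[5,0]]
[[0,12],[2,9],[5,0]]
[[0,12],[2,9],[5,4],[8,0]]
[[0,12],[2,9],[5,4],[8,0],[9,4],[27,0]]
[[0,12],[2,9],[5,4],[8,0],[9,4],[27,0],[32,6],[33,0]]
[[0,12],[2,9],[5,4],[8,0],[9,4],[27,0],[32,6],[33,0]]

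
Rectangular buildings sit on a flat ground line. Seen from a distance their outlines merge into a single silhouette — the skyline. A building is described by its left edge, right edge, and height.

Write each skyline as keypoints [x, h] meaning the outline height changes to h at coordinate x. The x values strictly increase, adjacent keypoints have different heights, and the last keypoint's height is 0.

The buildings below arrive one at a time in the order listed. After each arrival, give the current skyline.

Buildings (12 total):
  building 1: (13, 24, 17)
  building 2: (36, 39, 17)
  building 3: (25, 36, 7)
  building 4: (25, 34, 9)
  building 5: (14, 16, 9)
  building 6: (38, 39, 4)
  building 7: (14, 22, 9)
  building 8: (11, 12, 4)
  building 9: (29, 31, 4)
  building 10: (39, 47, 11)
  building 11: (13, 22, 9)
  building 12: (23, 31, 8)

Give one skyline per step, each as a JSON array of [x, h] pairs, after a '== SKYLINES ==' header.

== SKYLINES ==
[[13,17],[24,0]]
[[13,17],[24,0],[36,17],[39,0]]
[[13,17],[24,0],[25,7],[36,17],[39,0]]
[[13,17],[24,0],[25,9],[34,7],[36,17],[39,0]]
[[13,17],[24,0],[25,9],[34,7],[36,17],[39,0]]
[[13,17],[24,0],[25,9],[34,7],[36,17],[39,0]]
[[13,17],[24,0],[25,9],[34,7],[36,17],[39,0]]
[[11,4],[12,0],[13,17],[24,0],[25,9],[34,7],[36,17],[39,0]]
[[11,4],[12,0],[13,17],[24,0],[25,9],[34,7],[36,17],[39,0]]
[[11,4],[12,0],[13,17],[24,0],[25,9],[34,7],[36,17],[39,11],[47,0]]
[[11,4],[12,0],[13,17],[24,0],[25,9],[34,7],[36,17],[39,11],[47,0]]
[[11,4],[12,0],[13,17],[24,8],[25,9],[34,7],[36,17],[39,11],[47,0]]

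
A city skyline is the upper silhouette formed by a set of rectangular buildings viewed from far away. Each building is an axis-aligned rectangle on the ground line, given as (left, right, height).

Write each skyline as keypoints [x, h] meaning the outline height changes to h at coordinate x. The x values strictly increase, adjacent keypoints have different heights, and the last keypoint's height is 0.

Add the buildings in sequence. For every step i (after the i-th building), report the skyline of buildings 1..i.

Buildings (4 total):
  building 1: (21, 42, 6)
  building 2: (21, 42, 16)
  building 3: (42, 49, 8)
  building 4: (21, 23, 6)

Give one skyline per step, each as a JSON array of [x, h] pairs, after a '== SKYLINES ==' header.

== SKYLINES ==
[[21,6],[42,0]]
[[21,16],[42,0]]
[[21,16],[42,8],[49,0]]
[[21,16],[42,8],[49,0]]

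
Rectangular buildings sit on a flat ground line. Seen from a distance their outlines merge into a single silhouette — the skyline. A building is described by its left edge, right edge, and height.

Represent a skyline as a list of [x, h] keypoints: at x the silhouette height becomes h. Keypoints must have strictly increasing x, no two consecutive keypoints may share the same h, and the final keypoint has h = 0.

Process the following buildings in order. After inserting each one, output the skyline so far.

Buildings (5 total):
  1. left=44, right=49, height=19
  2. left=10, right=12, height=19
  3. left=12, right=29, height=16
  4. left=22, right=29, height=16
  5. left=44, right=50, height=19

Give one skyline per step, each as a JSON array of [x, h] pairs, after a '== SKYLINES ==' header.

== SKYLINES ==
[[44,19],[49,0]]
[[10,19],[12,0],[44,19],[49,0]]
[[10,19],[12,16],[29,0],[44,19],[49,0]]
[[10,19],[12,16],[29,0],[44,19],[49,0]]
[[10,19],[12,16],[29,0],[44,19],[50,0]]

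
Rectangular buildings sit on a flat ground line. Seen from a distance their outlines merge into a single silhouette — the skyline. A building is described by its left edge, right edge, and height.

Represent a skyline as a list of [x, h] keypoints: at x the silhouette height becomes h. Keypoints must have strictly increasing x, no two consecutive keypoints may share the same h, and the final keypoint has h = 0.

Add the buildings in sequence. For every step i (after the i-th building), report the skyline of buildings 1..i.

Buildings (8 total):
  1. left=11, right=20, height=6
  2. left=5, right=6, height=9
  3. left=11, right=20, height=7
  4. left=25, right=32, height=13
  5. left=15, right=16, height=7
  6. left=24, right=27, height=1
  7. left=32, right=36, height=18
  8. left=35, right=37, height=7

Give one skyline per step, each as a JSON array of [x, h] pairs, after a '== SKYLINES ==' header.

== SKYLINES ==
[[11,6],[20,0]]
[[5,9],[6,0],[11,6],[20,0]]
[[5,9],[6,0],[11,7],[20,0]]
[[5,9],[6,0],[11,7],[20,0],[25,13],[32,0]]
[[5,9],[6,0],[11,7],[20,0],[25,13],[32,0]]
[[5,9],[6,0],[11,7],[20,0],[24,1],[25,13],[32,0]]
[[5,9],[6,0],[11,7],[20,0],[24,1],[25,13],[32,18],[36,0]]
[[5,9],[6,0],[11,7],[20,0],[24,1],[25,13],[32,18],[36,7],[37,0]]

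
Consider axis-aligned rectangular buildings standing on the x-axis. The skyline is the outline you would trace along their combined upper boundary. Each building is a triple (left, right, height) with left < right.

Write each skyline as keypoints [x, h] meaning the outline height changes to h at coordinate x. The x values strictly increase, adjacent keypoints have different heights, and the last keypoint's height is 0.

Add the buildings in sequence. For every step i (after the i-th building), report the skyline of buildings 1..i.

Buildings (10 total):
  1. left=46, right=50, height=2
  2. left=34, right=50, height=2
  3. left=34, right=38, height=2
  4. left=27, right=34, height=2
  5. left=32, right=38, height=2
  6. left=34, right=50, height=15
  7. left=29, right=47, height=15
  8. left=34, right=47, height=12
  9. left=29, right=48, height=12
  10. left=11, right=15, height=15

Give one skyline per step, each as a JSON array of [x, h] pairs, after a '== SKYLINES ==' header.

== SKYLINES ==
[[46,2],[50,0]]
[[34,2],[50,0]]
[[34,2],[50,0]]
[[27,2],[50,0]]
[[27,2],[50,0]]
[[27,2],[34,15],[50,0]]
[[27,2],[29,15],[50,0]]
[[27,2],[29,15],[50,0]]
[[27,2],[29,15],[50,0]]
[[11,15],[15,0],[27,2],[29,15],[50,0]]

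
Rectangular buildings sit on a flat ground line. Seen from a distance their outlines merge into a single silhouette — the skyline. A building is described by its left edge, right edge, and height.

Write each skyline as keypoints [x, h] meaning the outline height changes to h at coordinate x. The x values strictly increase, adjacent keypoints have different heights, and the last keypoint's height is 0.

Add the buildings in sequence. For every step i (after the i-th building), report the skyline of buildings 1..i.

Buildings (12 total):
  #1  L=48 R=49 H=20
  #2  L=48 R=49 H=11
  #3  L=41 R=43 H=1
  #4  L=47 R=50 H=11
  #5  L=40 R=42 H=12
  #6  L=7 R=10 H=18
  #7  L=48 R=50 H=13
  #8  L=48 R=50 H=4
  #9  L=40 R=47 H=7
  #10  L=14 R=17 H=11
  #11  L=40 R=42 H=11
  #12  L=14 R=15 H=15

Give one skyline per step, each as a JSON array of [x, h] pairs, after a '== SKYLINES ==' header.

== SKYLINES ==
[[48,20],[49,0]]
[[48,20],[49,0]]
[[41,1],[43,0],[48,20],[49,0]]
[[41,1],[43,0],[47,11],[48,20],[49,11],[50,0]]
[[40,12],[42,1],[43,0],[47,11],[48,20],[49,11],[50,0]]
[[7,18],[10,0],[40,12],[42,1],[43,0],[47,11],[48,20],[49,11],[50,0]]
[[7,18],[10,0],[40,12],[42,1],[43,0],[47,11],[48,20],[49,13],[50,0]]
[[7,18],[10,0],[40,12],[42,1],[43,0],[47,11],[48,20],[49,13],[50,0]]
[[7,18],[10,0],[40,12],[42,7],[47,11],[48,20],[49,13],[50,0]]
[[7,18],[10,0],[14,11],[17,0],[40,12],[42,7],[47,11],[48,20],[49,13],[50,0]]
[[7,18],[10,0],[14,11],[17,0],[40,12],[42,7],[47,11],[48,20],[49,13],[50,0]]
[[7,18],[10,0],[14,15],[15,11],[17,0],[40,12],[42,7],[47,11],[48,20],[49,13],[50,0]]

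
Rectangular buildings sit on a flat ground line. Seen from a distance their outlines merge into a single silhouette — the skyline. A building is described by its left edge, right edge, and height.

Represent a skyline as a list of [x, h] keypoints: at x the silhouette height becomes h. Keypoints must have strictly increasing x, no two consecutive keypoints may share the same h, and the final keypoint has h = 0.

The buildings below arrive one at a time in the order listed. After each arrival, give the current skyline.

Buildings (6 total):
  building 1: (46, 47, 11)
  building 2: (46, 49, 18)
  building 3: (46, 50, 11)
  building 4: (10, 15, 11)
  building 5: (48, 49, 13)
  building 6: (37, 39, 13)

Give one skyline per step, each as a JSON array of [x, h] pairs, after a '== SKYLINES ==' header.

== SKYLINES ==
[[46,11],[47,0]]
[[46,18],[49,0]]
[[46,18],[49,11],[50,0]]
[[10,11],[15,0],[46,18],[49,11],[50,0]]
[[10,11],[15,0],[46,18],[49,11],[50,0]]
[[10,11],[15,0],[37,13],[39,0],[46,18],[49,11],[50,0]]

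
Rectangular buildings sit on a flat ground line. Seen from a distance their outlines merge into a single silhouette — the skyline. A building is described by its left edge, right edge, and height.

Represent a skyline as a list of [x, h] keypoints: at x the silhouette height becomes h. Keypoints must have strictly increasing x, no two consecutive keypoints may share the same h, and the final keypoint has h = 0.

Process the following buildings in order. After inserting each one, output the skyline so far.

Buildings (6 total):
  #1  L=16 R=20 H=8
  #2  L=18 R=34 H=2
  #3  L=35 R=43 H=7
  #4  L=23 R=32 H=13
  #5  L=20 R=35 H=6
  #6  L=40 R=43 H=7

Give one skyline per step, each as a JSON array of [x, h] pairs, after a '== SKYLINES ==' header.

== SKYLINES ==
[[16,8],[20,0]]
[[16,8],[20,2],[34,0]]
[[16,8],[20,2],[34,0],[35,7],[43,0]]
[[16,8],[20,2],[23,13],[32,2],[34,0],[35,7],[43,0]]
[[16,8],[20,6],[23,13],[32,6],[35,7],[43,0]]
[[16,8],[20,6],[23,13],[32,6],[35,7],[43,0]]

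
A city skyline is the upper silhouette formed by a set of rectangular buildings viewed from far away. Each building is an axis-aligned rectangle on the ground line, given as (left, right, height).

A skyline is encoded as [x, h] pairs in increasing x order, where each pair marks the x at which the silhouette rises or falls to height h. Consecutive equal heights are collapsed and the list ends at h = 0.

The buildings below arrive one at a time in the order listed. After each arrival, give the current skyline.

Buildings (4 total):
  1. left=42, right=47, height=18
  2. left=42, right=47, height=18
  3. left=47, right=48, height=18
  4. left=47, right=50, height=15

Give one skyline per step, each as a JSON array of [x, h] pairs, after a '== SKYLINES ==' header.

== SKYLINES ==
[[42,18],[47,0]]
[[42,18],[47,0]]
[[42,18],[48,0]]
[[42,18],[48,15],[50,0]]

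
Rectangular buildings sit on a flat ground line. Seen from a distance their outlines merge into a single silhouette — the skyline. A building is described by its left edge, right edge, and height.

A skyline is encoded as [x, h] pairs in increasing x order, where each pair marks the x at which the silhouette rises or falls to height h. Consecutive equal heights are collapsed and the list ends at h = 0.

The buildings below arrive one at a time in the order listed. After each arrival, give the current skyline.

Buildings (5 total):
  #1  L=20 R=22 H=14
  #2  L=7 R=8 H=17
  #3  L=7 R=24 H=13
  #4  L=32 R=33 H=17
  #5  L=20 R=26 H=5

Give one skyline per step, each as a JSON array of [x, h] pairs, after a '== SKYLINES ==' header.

== SKYLINES ==
[[20,14],[22,0]]
[[7,17],[8,0],[20,14],[22,0]]
[[7,17],[8,13],[20,14],[22,13],[24,0]]
[[7,17],[8,13],[20,14],[22,13],[24,0],[32,17],[33,0]]
[[7,17],[8,13],[20,14],[22,13],[24,5],[26,0],[32,17],[33,0]]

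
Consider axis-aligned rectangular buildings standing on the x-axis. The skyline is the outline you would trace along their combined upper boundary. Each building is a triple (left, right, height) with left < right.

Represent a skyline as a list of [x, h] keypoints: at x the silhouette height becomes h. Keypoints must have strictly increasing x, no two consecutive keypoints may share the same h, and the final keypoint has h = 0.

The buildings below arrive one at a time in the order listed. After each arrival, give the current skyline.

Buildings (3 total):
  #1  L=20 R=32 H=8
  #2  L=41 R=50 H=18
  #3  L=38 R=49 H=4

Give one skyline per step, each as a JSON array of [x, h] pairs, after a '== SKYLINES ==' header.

== SKYLINES ==
[[20,8],[32,0]]
[[20,8],[32,0],[41,18],[50,0]]
[[20,8],[32,0],[38,4],[41,18],[50,0]]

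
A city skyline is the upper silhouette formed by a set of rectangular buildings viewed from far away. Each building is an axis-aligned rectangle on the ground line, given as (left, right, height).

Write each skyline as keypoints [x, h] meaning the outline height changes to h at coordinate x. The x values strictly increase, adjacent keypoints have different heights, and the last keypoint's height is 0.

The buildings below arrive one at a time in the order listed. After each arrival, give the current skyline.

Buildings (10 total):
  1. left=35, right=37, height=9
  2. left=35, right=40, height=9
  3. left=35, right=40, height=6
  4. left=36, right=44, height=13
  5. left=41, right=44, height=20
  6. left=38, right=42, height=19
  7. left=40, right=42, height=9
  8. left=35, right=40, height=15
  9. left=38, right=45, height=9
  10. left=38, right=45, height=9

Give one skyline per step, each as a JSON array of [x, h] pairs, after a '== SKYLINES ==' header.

== SKYLINES ==
[[35,9],[37,0]]
[[35,9],[40,0]]
[[35,9],[40,0]]
[[35,9],[36,13],[44,0]]
[[35,9],[36,13],[41,20],[44,0]]
[[35,9],[36,13],[38,19],[41,20],[44,0]]
[[35,9],[36,13],[38,19],[41,20],[44,0]]
[[35,15],[38,19],[41,20],[44,0]]
[[35,15],[38,19],[41,20],[44,9],[45,0]]
[[35,15],[38,19],[41,20],[44,9],[45,0]]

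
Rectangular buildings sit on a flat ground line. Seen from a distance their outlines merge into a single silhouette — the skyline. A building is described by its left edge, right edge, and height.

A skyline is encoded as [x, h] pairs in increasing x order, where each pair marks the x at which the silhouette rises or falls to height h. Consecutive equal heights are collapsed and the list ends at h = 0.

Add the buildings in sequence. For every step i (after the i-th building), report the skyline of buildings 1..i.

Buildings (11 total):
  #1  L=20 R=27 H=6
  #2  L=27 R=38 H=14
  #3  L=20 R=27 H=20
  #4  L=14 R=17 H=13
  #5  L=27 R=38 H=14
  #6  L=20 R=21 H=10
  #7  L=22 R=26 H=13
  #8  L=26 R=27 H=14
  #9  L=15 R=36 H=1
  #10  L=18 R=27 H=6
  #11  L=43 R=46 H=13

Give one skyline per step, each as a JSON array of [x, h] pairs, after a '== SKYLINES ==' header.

== SKYLINES ==
[[20,6],[27,0]]
[[20,6],[27,14],[38,0]]
[[20,20],[27,14],[38,0]]
[[14,13],[17,0],[20,20],[27,14],[38,0]]
[[14,13],[17,0],[20,20],[27,14],[38,0]]
[[14,13],[17,0],[20,20],[27,14],[38,0]]
[[14,13],[17,0],[20,20],[27,14],[38,0]]
[[14,13],[17,0],[20,20],[27,14],[38,0]]
[[14,13],[17,1],[20,20],[27,14],[38,0]]
[[14,13],[17,1],[18,6],[20,20],[27,14],[38,0]]
[[14,13],[17,1],[18,6],[20,20],[27,14],[38,0],[43,13],[46,0]]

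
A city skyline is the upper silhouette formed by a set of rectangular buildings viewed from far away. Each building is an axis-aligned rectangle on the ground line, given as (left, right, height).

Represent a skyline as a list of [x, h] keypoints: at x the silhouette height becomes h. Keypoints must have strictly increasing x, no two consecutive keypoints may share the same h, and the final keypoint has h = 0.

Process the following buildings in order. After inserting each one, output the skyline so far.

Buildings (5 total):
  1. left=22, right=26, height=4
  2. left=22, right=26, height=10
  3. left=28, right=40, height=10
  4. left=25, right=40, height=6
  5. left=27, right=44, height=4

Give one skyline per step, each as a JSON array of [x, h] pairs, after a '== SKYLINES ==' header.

== SKYLINES ==
[[22,4],[26,0]]
[[22,10],[26,0]]
[[22,10],[26,0],[28,10],[40,0]]
[[22,10],[26,6],[28,10],[40,0]]
[[22,10],[26,6],[28,10],[40,4],[44,0]]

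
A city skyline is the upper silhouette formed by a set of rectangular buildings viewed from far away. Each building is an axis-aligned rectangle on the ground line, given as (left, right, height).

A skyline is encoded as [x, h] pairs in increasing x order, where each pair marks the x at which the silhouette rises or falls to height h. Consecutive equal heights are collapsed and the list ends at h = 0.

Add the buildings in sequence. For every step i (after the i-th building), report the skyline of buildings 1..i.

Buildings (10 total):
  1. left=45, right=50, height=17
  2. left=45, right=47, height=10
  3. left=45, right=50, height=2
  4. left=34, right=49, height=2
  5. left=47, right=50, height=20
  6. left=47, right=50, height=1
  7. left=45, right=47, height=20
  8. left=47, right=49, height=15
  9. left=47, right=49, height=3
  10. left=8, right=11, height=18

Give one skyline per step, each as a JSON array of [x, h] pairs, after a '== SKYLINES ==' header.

== SKYLINES ==
[[45,17],[50,0]]
[[45,17],[50,0]]
[[45,17],[50,0]]
[[34,2],[45,17],[50,0]]
[[34,2],[45,17],[47,20],[50,0]]
[[34,2],[45,17],[47,20],[50,0]]
[[34,2],[45,20],[50,0]]
[[34,2],[45,20],[50,0]]
[[34,2],[45,20],[50,0]]
[[8,18],[11,0],[34,2],[45,20],[50,0]]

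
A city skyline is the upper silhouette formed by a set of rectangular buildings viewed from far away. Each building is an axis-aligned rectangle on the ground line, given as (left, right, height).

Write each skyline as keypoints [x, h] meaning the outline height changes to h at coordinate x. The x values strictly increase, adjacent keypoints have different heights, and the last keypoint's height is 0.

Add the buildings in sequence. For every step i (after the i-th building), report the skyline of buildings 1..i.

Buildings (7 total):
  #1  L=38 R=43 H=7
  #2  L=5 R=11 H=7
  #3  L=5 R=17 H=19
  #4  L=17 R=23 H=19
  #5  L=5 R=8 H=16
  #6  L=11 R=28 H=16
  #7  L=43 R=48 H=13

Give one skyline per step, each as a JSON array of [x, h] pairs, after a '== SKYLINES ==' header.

== SKYLINES ==
[[38,7],[43,0]]
[[5,7],[11,0],[38,7],[43,0]]
[[5,19],[17,0],[38,7],[43,0]]
[[5,19],[23,0],[38,7],[43,0]]
[[5,19],[23,0],[38,7],[43,0]]
[[5,19],[23,16],[28,0],[38,7],[43,0]]
[[5,19],[23,16],[28,0],[38,7],[43,13],[48,0]]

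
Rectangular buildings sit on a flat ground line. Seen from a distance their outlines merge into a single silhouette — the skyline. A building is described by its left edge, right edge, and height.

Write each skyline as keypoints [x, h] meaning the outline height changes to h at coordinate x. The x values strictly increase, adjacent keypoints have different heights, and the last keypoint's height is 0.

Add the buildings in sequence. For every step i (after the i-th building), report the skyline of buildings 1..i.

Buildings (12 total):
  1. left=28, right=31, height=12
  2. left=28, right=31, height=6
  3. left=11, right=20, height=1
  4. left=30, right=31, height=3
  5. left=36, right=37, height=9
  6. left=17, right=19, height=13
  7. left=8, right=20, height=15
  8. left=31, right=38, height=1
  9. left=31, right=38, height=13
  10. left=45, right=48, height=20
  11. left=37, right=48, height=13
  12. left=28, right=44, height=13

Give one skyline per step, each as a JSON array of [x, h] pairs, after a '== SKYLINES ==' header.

== SKYLINES ==
[[28,12],[31,0]]
[[28,12],[31,0]]
[[11,1],[20,0],[28,12],[31,0]]
[[11,1],[20,0],[28,12],[31,0]]
[[11,1],[20,0],[28,12],[31,0],[36,9],[37,0]]
[[11,1],[17,13],[19,1],[20,0],[28,12],[31,0],[36,9],[37,0]]
[[8,15],[20,0],[28,12],[31,0],[36,9],[37,0]]
[[8,15],[20,0],[28,12],[31,1],[36,9],[37,1],[38,0]]
[[8,15],[20,0],[28,12],[31,13],[38,0]]
[[8,15],[20,0],[28,12],[31,13],[38,0],[45,20],[48,0]]
[[8,15],[20,0],[28,12],[31,13],[45,20],[48,0]]
[[8,15],[20,0],[28,13],[45,20],[48,0]]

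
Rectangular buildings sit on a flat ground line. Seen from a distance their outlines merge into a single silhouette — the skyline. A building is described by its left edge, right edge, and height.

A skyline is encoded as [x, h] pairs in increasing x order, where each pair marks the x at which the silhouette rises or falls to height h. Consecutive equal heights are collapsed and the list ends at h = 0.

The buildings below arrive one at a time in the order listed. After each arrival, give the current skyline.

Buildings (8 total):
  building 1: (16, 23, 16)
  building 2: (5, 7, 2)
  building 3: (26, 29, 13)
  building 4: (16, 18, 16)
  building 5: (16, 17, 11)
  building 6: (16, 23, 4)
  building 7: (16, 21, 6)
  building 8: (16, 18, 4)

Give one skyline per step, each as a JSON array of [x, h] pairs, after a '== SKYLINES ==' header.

== SKYLINES ==
[[16,16],[23,0]]
[[5,2],[7,0],[16,16],[23,0]]
[[5,2],[7,0],[16,16],[23,0],[26,13],[29,0]]
[[5,2],[7,0],[16,16],[23,0],[26,13],[29,0]]
[[5,2],[7,0],[16,16],[23,0],[26,13],[29,0]]
[[5,2],[7,0],[16,16],[23,0],[26,13],[29,0]]
[[5,2],[7,0],[16,16],[23,0],[26,13],[29,0]]
[[5,2],[7,0],[16,16],[23,0],[26,13],[29,0]]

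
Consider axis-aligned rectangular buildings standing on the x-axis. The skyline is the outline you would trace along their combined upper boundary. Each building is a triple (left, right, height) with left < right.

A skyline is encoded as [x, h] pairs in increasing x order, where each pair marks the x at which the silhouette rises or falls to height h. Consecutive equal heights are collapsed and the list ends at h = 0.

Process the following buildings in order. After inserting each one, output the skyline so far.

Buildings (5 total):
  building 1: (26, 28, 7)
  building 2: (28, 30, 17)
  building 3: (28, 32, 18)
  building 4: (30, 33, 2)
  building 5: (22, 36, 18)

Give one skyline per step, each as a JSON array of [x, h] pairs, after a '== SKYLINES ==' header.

== SKYLINES ==
[[26,7],[28,0]]
[[26,7],[28,17],[30,0]]
[[26,7],[28,18],[32,0]]
[[26,7],[28,18],[32,2],[33,0]]
[[22,18],[36,0]]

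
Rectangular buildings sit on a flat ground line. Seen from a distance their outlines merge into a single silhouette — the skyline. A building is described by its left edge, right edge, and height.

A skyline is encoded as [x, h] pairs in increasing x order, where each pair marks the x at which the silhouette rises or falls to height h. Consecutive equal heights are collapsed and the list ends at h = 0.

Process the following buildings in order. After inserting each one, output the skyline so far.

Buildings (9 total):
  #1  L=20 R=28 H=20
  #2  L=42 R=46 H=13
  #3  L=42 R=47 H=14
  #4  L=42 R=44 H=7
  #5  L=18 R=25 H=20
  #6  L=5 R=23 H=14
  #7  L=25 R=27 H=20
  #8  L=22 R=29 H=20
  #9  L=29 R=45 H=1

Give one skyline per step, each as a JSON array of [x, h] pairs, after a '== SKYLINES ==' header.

== SKYLINES ==
[[20,20],[28,0]]
[[20,20],[28,0],[42,13],[46,0]]
[[20,20],[28,0],[42,14],[47,0]]
[[20,20],[28,0],[42,14],[47,0]]
[[18,20],[28,0],[42,14],[47,0]]
[[5,14],[18,20],[28,0],[42,14],[47,0]]
[[5,14],[18,20],[28,0],[42,14],[47,0]]
[[5,14],[18,20],[29,0],[42,14],[47,0]]
[[5,14],[18,20],[29,1],[42,14],[47,0]]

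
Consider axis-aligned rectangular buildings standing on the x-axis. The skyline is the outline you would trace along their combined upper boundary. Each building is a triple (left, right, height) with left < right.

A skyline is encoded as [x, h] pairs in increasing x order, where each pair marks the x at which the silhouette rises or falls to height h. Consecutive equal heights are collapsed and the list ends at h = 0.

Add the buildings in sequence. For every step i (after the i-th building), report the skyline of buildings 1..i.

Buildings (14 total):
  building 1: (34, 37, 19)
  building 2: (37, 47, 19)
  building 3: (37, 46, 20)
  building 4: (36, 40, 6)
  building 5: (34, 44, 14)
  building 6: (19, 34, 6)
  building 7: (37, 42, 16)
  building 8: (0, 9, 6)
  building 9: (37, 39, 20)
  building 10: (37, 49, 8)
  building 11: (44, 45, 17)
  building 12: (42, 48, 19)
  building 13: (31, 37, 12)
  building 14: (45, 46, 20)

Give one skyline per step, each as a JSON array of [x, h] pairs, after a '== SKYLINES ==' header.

== SKYLINES ==
[[34,19],[37,0]]
[[34,19],[47,0]]
[[34,19],[37,20],[46,19],[47,0]]
[[34,19],[37,20],[46,19],[47,0]]
[[34,19],[37,20],[46,19],[47,0]]
[[19,6],[34,19],[37,20],[46,19],[47,0]]
[[19,6],[34,19],[37,20],[46,19],[47,0]]
[[0,6],[9,0],[19,6],[34,19],[37,20],[46,19],[47,0]]
[[0,6],[9,0],[19,6],[34,19],[37,20],[46,19],[47,0]]
[[0,6],[9,0],[19,6],[34,19],[37,20],[46,19],[47,8],[49,0]]
[[0,6],[9,0],[19,6],[34,19],[37,20],[46,19],[47,8],[49,0]]
[[0,6],[9,0],[19,6],[34,19],[37,20],[46,19],[48,8],[49,0]]
[[0,6],[9,0],[19,6],[31,12],[34,19],[37,20],[46,19],[48,8],[49,0]]
[[0,6],[9,0],[19,6],[31,12],[34,19],[37,20],[46,19],[48,8],[49,0]]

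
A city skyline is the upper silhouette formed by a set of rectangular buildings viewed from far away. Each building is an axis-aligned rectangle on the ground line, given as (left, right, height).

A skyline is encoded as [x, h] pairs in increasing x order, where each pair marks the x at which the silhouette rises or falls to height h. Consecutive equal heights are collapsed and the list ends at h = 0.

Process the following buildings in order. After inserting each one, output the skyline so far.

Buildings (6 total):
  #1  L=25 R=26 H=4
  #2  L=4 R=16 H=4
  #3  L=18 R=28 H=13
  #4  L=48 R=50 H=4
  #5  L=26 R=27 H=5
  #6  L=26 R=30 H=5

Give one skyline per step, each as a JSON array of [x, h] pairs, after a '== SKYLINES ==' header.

== SKYLINES ==
[[25,4],[26,0]]
[[4,4],[16,0],[25,4],[26,0]]
[[4,4],[16,0],[18,13],[28,0]]
[[4,4],[16,0],[18,13],[28,0],[48,4],[50,0]]
[[4,4],[16,0],[18,13],[28,0],[48,4],[50,0]]
[[4,4],[16,0],[18,13],[28,5],[30,0],[48,4],[50,0]]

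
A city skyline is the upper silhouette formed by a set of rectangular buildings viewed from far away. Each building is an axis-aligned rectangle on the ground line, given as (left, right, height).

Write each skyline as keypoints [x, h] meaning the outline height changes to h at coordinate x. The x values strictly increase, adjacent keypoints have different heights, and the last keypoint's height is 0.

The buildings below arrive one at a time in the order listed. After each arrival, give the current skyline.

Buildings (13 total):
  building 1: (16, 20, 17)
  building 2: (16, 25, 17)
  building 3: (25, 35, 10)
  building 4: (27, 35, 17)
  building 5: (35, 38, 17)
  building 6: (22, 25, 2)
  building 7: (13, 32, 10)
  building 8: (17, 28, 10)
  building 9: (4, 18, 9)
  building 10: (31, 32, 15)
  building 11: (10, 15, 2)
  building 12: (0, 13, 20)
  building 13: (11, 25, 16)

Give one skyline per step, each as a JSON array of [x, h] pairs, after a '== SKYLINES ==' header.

== SKYLINES ==
[[16,17],[20,0]]
[[16,17],[25,0]]
[[16,17],[25,10],[35,0]]
[[16,17],[25,10],[27,17],[35,0]]
[[16,17],[25,10],[27,17],[38,0]]
[[16,17],[25,10],[27,17],[38,0]]
[[13,10],[16,17],[25,10],[27,17],[38,0]]
[[13,10],[16,17],[25,10],[27,17],[38,0]]
[[4,9],[13,10],[16,17],[25,10],[27,17],[38,0]]
[[4,9],[13,10],[16,17],[25,10],[27,17],[38,0]]
[[4,9],[13,10],[16,17],[25,10],[27,17],[38,0]]
[[0,20],[13,10],[16,17],[25,10],[27,17],[38,0]]
[[0,20],[13,16],[16,17],[25,10],[27,17],[38,0]]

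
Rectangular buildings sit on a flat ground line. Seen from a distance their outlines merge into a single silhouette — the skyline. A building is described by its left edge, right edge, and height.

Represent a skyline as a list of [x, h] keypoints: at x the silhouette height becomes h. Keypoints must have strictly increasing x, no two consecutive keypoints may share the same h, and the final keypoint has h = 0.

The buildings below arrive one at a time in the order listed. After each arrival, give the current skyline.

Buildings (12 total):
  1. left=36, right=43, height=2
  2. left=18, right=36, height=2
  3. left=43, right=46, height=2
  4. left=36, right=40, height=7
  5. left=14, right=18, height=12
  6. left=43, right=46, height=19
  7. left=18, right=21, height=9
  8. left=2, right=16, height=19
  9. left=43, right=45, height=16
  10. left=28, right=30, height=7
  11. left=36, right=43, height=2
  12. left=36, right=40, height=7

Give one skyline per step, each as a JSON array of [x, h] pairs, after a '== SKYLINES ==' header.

== SKYLINES ==
[[36,2],[43,0]]
[[18,2],[43,0]]
[[18,2],[46,0]]
[[18,2],[36,7],[40,2],[46,0]]
[[14,12],[18,2],[36,7],[40,2],[46,0]]
[[14,12],[18,2],[36,7],[40,2],[43,19],[46,0]]
[[14,12],[18,9],[21,2],[36,7],[40,2],[43,19],[46,0]]
[[2,19],[16,12],[18,9],[21,2],[36,7],[40,2],[43,19],[46,0]]
[[2,19],[16,12],[18,9],[21,2],[36,7],[40,2],[43,19],[46,0]]
[[2,19],[16,12],[18,9],[21,2],[28,7],[30,2],[36,7],[40,2],[43,19],[46,0]]
[[2,19],[16,12],[18,9],[21,2],[28,7],[30,2],[36,7],[40,2],[43,19],[46,0]]
[[2,19],[16,12],[18,9],[21,2],[28,7],[30,2],[36,7],[40,2],[43,19],[46,0]]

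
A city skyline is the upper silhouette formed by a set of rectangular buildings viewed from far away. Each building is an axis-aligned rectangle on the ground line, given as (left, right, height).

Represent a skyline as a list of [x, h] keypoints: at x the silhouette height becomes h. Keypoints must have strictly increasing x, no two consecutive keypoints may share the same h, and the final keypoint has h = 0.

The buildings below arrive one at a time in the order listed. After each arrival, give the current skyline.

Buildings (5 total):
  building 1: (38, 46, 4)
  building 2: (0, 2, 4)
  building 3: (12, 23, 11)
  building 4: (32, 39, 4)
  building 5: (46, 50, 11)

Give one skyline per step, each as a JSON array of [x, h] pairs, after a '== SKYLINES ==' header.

== SKYLINES ==
[[38,4],[46,0]]
[[0,4],[2,0],[38,4],[46,0]]
[[0,4],[2,0],[12,11],[23,0],[38,4],[46,0]]
[[0,4],[2,0],[12,11],[23,0],[32,4],[46,0]]
[[0,4],[2,0],[12,11],[23,0],[32,4],[46,11],[50,0]]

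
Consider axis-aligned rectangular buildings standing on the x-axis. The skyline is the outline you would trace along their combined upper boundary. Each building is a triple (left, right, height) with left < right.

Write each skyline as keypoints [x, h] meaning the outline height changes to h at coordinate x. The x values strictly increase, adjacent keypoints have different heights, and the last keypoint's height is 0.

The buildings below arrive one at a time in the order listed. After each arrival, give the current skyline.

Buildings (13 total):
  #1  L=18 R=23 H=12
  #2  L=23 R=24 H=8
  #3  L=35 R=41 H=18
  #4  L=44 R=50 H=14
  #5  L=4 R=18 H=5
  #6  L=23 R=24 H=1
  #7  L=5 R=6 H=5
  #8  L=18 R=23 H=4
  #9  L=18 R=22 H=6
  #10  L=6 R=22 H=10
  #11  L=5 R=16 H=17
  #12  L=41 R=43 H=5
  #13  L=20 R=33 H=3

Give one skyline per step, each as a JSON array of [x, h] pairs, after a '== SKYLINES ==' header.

== SKYLINES ==
[[18,12],[23,0]]
[[18,12],[23,8],[24,0]]
[[18,12],[23,8],[24,0],[35,18],[41,0]]
[[18,12],[23,8],[24,0],[35,18],[41,0],[44,14],[50,0]]
[[4,5],[18,12],[23,8],[24,0],[35,18],[41,0],[44,14],[50,0]]
[[4,5],[18,12],[23,8],[24,0],[35,18],[41,0],[44,14],[50,0]]
[[4,5],[18,12],[23,8],[24,0],[35,18],[41,0],[44,14],[50,0]]
[[4,5],[18,12],[23,8],[24,0],[35,18],[41,0],[44,14],[50,0]]
[[4,5],[18,12],[23,8],[24,0],[35,18],[41,0],[44,14],[50,0]]
[[4,5],[6,10],[18,12],[23,8],[24,0],[35,18],[41,0],[44,14],[50,0]]
[[4,5],[5,17],[16,10],[18,12],[23,8],[24,0],[35,18],[41,0],[44,14],[50,0]]
[[4,5],[5,17],[16,10],[18,12],[23,8],[24,0],[35,18],[41,5],[43,0],[44,14],[50,0]]
[[4,5],[5,17],[16,10],[18,12],[23,8],[24,3],[33,0],[35,18],[41,5],[43,0],[44,14],[50,0]]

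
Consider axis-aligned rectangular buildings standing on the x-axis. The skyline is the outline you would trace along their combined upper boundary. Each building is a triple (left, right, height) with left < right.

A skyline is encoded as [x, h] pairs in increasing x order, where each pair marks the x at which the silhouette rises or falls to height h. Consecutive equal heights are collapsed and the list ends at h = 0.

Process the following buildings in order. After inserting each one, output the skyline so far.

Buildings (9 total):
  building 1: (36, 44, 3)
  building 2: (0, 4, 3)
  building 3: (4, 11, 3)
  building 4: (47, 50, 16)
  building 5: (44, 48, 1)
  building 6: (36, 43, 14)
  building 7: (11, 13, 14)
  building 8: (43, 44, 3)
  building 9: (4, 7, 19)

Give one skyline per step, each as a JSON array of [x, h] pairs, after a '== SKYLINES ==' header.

== SKYLINES ==
[[36,3],[44,0]]
[[0,3],[4,0],[36,3],[44,0]]
[[0,3],[11,0],[36,3],[44,0]]
[[0,3],[11,0],[36,3],[44,0],[47,16],[50,0]]
[[0,3],[11,0],[36,3],[44,1],[47,16],[50,0]]
[[0,3],[11,0],[36,14],[43,3],[44,1],[47,16],[50,0]]
[[0,3],[11,14],[13,0],[36,14],[43,3],[44,1],[47,16],[50,0]]
[[0,3],[11,14],[13,0],[36,14],[43,3],[44,1],[47,16],[50,0]]
[[0,3],[4,19],[7,3],[11,14],[13,0],[36,14],[43,3],[44,1],[47,16],[50,0]]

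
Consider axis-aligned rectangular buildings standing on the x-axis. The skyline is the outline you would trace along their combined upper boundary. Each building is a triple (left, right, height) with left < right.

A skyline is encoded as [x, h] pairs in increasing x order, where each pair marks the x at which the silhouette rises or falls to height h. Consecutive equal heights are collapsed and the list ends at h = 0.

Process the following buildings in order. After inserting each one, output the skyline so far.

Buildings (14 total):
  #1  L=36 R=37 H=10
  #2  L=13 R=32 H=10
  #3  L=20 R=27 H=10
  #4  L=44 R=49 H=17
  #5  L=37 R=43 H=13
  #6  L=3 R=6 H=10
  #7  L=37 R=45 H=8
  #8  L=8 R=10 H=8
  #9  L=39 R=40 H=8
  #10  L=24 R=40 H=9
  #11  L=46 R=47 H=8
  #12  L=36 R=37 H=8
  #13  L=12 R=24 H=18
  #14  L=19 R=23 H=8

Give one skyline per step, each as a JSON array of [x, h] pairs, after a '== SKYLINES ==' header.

== SKYLINES ==
[[36,10],[37,0]]
[[13,10],[32,0],[36,10],[37,0]]
[[13,10],[32,0],[36,10],[37,0]]
[[13,10],[32,0],[36,10],[37,0],[44,17],[49,0]]
[[13,10],[32,0],[36,10],[37,13],[43,0],[44,17],[49,0]]
[[3,10],[6,0],[13,10],[32,0],[36,10],[37,13],[43,0],[44,17],[49,0]]
[[3,10],[6,0],[13,10],[32,0],[36,10],[37,13],[43,8],[44,17],[49,0]]
[[3,10],[6,0],[8,8],[10,0],[13,10],[32,0],[36,10],[37,13],[43,8],[44,17],[49,0]]
[[3,10],[6,0],[8,8],[10,0],[13,10],[32,0],[36,10],[37,13],[43,8],[44,17],[49,0]]
[[3,10],[6,0],[8,8],[10,0],[13,10],[32,9],[36,10],[37,13],[43,8],[44,17],[49,0]]
[[3,10],[6,0],[8,8],[10,0],[13,10],[32,9],[36,10],[37,13],[43,8],[44,17],[49,0]]
[[3,10],[6,0],[8,8],[10,0],[13,10],[32,9],[36,10],[37,13],[43,8],[44,17],[49,0]]
[[3,10],[6,0],[8,8],[10,0],[12,18],[24,10],[32,9],[36,10],[37,13],[43,8],[44,17],[49,0]]
[[3,10],[6,0],[8,8],[10,0],[12,18],[24,10],[32,9],[36,10],[37,13],[43,8],[44,17],[49,0]]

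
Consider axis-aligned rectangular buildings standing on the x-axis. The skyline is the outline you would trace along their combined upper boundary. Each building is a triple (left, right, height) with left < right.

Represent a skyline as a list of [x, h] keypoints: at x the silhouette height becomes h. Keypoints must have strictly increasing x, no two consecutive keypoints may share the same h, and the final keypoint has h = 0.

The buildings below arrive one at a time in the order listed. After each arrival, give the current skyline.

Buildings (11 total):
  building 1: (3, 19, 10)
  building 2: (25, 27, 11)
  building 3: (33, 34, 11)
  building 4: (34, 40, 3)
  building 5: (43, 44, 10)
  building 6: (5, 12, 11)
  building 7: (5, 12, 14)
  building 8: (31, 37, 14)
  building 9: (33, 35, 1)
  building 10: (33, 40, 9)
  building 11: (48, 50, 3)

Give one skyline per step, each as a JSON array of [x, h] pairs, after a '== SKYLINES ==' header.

== SKYLINES ==
[[3,10],[19,0]]
[[3,10],[19,0],[25,11],[27,0]]
[[3,10],[19,0],[25,11],[27,0],[33,11],[34,0]]
[[3,10],[19,0],[25,11],[27,0],[33,11],[34,3],[40,0]]
[[3,10],[19,0],[25,11],[27,0],[33,11],[34,3],[40,0],[43,10],[44,0]]
[[3,10],[5,11],[12,10],[19,0],[25,11],[27,0],[33,11],[34,3],[40,0],[43,10],[44,0]]
[[3,10],[5,14],[12,10],[19,0],[25,11],[27,0],[33,11],[34,3],[40,0],[43,10],[44,0]]
[[3,10],[5,14],[12,10],[19,0],[25,11],[27,0],[31,14],[37,3],[40,0],[43,10],[44,0]]
[[3,10],[5,14],[12,10],[19,0],[25,11],[27,0],[31,14],[37,3],[40,0],[43,10],[44,0]]
[[3,10],[5,14],[12,10],[19,0],[25,11],[27,0],[31,14],[37,9],[40,0],[43,10],[44,0]]
[[3,10],[5,14],[12,10],[19,0],[25,11],[27,0],[31,14],[37,9],[40,0],[43,10],[44,0],[48,3],[50,0]]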